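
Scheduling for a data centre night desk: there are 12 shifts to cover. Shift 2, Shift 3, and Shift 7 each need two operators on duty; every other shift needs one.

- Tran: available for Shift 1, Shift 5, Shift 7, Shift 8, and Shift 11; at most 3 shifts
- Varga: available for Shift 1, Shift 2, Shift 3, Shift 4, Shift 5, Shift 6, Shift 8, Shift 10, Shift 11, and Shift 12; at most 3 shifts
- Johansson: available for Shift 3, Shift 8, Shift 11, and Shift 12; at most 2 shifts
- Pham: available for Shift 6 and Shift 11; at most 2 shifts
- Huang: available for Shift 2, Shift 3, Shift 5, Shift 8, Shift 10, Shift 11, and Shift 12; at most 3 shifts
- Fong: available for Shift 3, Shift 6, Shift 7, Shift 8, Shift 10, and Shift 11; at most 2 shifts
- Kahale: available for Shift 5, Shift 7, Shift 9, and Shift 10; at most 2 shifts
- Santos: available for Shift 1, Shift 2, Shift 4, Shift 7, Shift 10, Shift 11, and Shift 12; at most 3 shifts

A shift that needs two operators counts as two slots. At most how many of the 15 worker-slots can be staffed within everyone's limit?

15

Total capacity across all operators is 3+3+2+2+3+2+2+3 = 20, and 15 slots are needed, so at most 15 can be filled.
An assignment achieving 15: Shift 1→Tran, Shift 2→Varga+Huang, Shift 3→Johansson+Huang, Shift 4→Varga, Shift 5→Tran, Shift 6→Varga, Shift 7→Tran+Fong, Shift 8→Huang, Shift 9→Kahale, Shift 10→Fong, Shift 11→Pham, Shift 12→Johansson.
Loads: Tran 3/3, Varga 3/3, Johansson 2/2, Pham 1/2, Huang 3/3, Fong 2/2, Kahale 1/2, Santos 0/3.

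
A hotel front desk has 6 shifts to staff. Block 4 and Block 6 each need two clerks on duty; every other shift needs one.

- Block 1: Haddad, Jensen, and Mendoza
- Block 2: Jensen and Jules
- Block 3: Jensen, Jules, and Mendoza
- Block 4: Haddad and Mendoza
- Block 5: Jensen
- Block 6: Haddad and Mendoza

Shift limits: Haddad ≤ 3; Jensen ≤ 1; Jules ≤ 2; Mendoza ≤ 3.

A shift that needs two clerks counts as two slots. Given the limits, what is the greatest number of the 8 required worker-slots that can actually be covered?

Total capacity across all clerks is 3+1+2+3 = 9, and 8 slots are needed, so at most 8 can be filled.
An assignment achieving 8: Block 1→Haddad, Block 2→Jules, Block 3→Jules, Block 4→Haddad+Mendoza, Block 5→Jensen, Block 6→Haddad+Mendoza.
Loads: Haddad 3/3, Jensen 1/1, Jules 2/2, Mendoza 2/3.

8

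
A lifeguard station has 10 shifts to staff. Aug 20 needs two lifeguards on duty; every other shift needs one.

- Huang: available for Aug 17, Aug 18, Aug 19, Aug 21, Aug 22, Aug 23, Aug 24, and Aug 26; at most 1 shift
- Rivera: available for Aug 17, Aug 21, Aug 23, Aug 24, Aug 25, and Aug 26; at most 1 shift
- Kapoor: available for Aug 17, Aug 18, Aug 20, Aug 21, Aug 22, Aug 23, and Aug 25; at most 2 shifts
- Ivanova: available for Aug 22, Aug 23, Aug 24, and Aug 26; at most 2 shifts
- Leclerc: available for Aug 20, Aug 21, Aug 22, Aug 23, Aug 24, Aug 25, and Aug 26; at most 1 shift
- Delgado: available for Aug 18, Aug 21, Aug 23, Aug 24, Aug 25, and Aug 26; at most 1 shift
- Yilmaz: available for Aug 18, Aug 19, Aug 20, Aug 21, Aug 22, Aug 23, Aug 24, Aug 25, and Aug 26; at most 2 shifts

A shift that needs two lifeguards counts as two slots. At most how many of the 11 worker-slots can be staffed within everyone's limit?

10

Total capacity across all lifeguards is 1+1+2+2+1+1+2 = 10, and 11 slots are needed, so at most 10 can be filled.
An assignment achieving 10: Aug 17→Rivera, Aug 18→Kapoor, Aug 19→Huang, Aug 20→Kapoor+Leclerc, Aug 21→Yilmaz, Aug 22→Ivanova, Aug 24→Ivanova, Aug 25→Delgado, Aug 26→Yilmaz.
Loads: Huang 1/1, Rivera 1/1, Kapoor 2/2, Ivanova 2/2, Leclerc 1/1, Delgado 1/1, Yilmaz 2/2.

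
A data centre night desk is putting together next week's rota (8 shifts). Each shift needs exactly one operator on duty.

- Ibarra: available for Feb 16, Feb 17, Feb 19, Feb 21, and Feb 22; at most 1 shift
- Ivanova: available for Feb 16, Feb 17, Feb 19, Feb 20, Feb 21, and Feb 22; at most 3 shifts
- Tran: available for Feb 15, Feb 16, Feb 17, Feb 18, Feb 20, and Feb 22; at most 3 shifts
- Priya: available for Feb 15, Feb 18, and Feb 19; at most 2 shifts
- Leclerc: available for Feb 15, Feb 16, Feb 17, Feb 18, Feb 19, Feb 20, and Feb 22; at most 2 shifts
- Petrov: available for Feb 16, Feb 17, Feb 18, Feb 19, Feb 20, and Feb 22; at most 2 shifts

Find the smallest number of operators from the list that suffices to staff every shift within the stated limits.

3

8 slots to fill and no one can take more than 3, so at least ⌈8/3⌉ = 3 operators are needed.
Ivanova, Tran, and Priya alone can cover everything: Feb 15→Tran, Feb 16→Ivanova, Feb 17→Ivanova, Feb 18→Priya, Feb 19→Priya, Feb 20→Tran, Feb 21→Ivanova, Feb 22→Tran.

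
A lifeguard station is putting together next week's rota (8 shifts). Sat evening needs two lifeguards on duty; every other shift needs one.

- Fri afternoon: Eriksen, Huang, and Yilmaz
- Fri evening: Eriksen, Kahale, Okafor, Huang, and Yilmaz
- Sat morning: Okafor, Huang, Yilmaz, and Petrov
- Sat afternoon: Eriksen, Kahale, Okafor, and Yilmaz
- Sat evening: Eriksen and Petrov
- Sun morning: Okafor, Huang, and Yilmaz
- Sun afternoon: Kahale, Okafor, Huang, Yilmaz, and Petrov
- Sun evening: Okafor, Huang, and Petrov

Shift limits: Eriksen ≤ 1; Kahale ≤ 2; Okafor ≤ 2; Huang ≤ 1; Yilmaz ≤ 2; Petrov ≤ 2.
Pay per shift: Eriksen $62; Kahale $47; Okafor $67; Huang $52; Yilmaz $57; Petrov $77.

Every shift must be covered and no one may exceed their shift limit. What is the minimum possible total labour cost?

$533

Sat evening can only be covered by Eriksen and Petrov, so that assignment is forced.
Picking the cheapest available lifeguard for each shift independently would cost $488, but that ignores the shift limits.
An optimal schedule: Fri afternoon→Huang, Fri evening→Kahale, Sat morning→Yilmaz, Sat afternoon→Kahale, Sat evening→Eriksen+Petrov, Sun morning→Okafor, Sun afternoon→Yilmaz, Sun evening→Okafor.
Total: 52 + 47 + 57 + 47 + 62 + 77 + 67 + 57 + 67 = $533.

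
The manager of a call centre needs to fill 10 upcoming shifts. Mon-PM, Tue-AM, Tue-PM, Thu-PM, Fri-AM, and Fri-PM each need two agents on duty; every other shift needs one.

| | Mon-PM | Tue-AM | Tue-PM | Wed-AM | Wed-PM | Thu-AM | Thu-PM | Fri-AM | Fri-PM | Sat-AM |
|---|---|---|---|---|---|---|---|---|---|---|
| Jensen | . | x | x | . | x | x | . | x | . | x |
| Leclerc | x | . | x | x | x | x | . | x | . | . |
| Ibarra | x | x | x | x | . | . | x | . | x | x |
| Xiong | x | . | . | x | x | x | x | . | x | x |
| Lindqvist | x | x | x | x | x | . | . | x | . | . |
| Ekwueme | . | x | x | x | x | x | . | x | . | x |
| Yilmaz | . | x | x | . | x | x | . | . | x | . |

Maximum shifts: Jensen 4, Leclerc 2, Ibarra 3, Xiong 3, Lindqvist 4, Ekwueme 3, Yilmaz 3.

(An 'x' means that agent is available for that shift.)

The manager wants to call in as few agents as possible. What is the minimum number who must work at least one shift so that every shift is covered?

5

16 slots to fill and no one can take more than 4, so at least ⌈16/4⌉ = 4 agents are needed.
Any 4 agents together have capacity at most 4+4+3+3 = 14 < 16 slots, so 4 can never suffice.
Jensen, Leclerc, Ibarra, Xiong, and Lindqvist alone can cover everything: Mon-PM→Xiong+Lindqvist, Tue-AM→Jensen+Ibarra, Tue-PM→Leclerc+Lindqvist, Wed-AM→Lindqvist, Wed-PM→Lindqvist, Thu-AM→Jensen, Thu-PM→Ibarra+Xiong, Fri-AM→Jensen+Leclerc, Fri-PM→Ibarra+Xiong, Sat-AM→Jensen.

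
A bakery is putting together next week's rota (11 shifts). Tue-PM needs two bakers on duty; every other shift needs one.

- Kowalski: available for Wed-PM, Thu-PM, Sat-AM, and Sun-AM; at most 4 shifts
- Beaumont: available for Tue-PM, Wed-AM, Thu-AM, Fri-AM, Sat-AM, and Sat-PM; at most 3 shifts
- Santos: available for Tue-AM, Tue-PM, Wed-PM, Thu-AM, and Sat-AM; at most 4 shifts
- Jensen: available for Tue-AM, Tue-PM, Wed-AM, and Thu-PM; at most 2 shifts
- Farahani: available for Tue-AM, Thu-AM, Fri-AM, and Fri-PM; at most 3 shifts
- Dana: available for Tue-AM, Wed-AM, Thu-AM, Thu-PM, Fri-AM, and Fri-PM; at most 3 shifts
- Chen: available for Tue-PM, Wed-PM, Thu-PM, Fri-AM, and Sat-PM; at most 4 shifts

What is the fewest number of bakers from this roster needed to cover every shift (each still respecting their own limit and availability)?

4

12 slots to fill and no one can take more than 4, so at least ⌈12/4⌉ = 3 bakers are needed.
Shifts {Tue-PM, Fri-PM, Sun-AM} need 4 slots, but among the bakers available for them (Kowalski, Beaumont, Santos, Jensen, Farahani, Dana, and Chen) any 3 together supply at most 3. So 3 bakers are not enough.
Kowalski, Beaumont, Santos, and Farahani alone can cover everything: Tue-AM→Santos, Tue-PM→Beaumont+Santos, Wed-AM→Beaumont, Wed-PM→Kowalski, Thu-AM→Santos, Thu-PM→Kowalski, Fri-AM→Farahani, Fri-PM→Farahani, Sat-AM→Kowalski, Sat-PM→Beaumont, Sun-AM→Kowalski.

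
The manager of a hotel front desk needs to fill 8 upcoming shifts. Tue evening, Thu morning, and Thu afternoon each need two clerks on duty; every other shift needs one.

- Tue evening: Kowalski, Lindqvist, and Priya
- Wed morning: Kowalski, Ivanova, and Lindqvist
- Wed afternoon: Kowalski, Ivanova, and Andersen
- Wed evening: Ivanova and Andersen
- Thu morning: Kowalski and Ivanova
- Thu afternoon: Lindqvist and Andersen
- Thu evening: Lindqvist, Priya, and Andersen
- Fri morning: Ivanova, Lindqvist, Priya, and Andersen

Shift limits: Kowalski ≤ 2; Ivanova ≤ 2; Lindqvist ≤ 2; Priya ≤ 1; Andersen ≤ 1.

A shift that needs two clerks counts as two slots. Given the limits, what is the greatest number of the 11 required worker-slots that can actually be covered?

8

Total capacity across all clerks is 2+2+2+1+1 = 8, and 11 slots are needed, so at most 8 can be filled.
An assignment achieving 8: Tue evening→Kowalski+Lindqvist, Wed evening→Ivanova, Thu morning→Kowalski+Ivanova, Thu afternoon→Lindqvist+Andersen, Thu evening→Priya.
Loads: Kowalski 2/2, Ivanova 2/2, Lindqvist 2/2, Priya 1/1, Andersen 1/1.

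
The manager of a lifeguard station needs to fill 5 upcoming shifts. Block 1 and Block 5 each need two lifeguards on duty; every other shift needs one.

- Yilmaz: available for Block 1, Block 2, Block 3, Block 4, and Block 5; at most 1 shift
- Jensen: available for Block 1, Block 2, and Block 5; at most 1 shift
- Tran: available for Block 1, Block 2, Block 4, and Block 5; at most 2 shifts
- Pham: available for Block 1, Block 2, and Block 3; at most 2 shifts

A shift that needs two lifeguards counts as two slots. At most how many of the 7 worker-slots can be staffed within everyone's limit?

Total capacity across all lifeguards is 1+1+2+2 = 6, and 7 slots are needed, so at most 6 can be filled.
An assignment achieving 6: Block 1→Pham, Block 2→Pham, Block 3→Yilmaz, Block 4→Tran, Block 5→Jensen+Tran.
Loads: Yilmaz 1/1, Jensen 1/1, Tran 2/2, Pham 2/2.

6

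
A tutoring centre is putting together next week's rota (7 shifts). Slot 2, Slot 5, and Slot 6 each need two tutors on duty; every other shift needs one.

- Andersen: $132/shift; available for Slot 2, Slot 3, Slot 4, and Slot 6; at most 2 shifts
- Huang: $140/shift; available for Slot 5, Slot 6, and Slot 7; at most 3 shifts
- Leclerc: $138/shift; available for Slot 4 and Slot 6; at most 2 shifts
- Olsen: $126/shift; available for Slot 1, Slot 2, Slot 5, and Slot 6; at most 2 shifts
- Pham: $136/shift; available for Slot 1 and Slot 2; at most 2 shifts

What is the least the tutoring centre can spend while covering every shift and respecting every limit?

$1344

Slot 3 can only be covered by Andersen, so that assignment is forced.
Slot 5 can only be covered by Huang and Olsen, so that assignment is forced.
Slot 7 can only be covered by Huang, so that assignment is forced.
Picking the cheapest available tutor for each shift independently would cost $1312, but that ignores the shift limits.
An optimal schedule: Slot 1→Pham, Slot 2→Olsen+Pham, Slot 3→Andersen, Slot 4→Leclerc, Slot 5→Olsen+Huang, Slot 6→Andersen+Leclerc, Slot 7→Huang.
Total: 136 + 126 + 136 + 132 + 138 + 126 + 140 + 132 + 138 + 140 = $1344.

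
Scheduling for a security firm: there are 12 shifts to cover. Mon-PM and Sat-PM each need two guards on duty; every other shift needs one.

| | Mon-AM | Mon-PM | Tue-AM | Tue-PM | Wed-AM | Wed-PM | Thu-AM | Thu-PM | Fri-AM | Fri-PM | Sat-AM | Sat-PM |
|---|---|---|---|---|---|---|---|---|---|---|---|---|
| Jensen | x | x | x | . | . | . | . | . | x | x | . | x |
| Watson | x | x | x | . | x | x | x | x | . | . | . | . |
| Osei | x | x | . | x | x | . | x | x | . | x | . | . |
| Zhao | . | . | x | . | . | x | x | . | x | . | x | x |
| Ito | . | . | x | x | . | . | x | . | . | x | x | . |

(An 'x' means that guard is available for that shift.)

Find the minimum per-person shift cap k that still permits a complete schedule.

3

With 5 guards and 14 worker-slots to fill, someone must work at least ⌈14/5⌉ = 3 shifts, so k ≥ 3.
k = 3 works: Mon-AM→Osei, Mon-PM→Jensen+Osei, Tue-AM→Zhao, Tue-PM→Osei, Wed-AM→Watson, Wed-PM→Watson, Thu-AM→Ito, Thu-PM→Watson, Fri-AM→Jensen, Fri-PM→Ito, Sat-AM→Zhao, Sat-PM→Jensen+Zhao.
Loads: Jensen 3, Watson 3, Osei 3, Zhao 3, Ito 2 — all ≤ 3.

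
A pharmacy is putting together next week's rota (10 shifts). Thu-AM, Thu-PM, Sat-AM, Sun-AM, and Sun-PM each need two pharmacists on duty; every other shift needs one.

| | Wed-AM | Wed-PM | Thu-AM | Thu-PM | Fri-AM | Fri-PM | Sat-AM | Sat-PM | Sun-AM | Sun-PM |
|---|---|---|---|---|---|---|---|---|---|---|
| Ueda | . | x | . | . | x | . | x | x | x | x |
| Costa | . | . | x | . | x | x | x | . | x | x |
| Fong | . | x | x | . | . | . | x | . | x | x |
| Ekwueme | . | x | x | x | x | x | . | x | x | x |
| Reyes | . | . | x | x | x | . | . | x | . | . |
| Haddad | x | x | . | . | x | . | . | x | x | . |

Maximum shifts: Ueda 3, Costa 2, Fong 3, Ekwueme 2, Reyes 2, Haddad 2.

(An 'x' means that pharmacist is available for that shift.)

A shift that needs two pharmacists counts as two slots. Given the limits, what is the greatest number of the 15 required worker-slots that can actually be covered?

14

Total capacity across all pharmacists is 3+2+3+2+2+2 = 14, and 15 slots are needed, so at most 14 can be filled.
An assignment achieving 14: Wed-AM→Haddad, Wed-PM→Ueda, Thu-AM→Fong+Ekwueme, Thu-PM→Ekwueme+Reyes, Fri-AM→Reyes, Fri-PM→Costa, Sat-AM→Ueda+Costa, Sat-PM→Ueda, Sun-AM→Fong+Haddad, Sun-PM→Fong.
Loads: Ueda 3/3, Costa 2/2, Fong 3/3, Ekwueme 2/2, Reyes 2/2, Haddad 2/2.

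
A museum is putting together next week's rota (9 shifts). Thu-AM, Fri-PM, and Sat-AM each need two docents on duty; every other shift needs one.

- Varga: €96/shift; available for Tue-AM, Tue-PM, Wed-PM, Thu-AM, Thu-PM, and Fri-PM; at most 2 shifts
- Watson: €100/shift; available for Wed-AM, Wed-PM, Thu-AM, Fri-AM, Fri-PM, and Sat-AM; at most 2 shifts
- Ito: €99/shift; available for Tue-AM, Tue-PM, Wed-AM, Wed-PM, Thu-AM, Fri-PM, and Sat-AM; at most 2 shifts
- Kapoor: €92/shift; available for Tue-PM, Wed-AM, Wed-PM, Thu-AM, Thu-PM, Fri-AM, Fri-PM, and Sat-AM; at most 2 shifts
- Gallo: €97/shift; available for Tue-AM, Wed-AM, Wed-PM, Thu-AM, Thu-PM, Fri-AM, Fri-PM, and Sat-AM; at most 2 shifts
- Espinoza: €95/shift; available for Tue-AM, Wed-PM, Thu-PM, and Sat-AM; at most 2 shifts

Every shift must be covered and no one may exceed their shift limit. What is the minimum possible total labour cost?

Picking the cheapest available docent for each shift independently would cost €1118, but that ignores the shift limits.
An optimal schedule: Tue-AM→Varga, Tue-PM→Varga, Wed-AM→Watson, Wed-PM→Espinoza, Thu-AM→Ito+Kapoor, Thu-PM→Kapoor, Fri-AM→Watson, Fri-PM→Ito+Gallo, Sat-AM→Gallo+Espinoza.
Total: 96 + 96 + 100 + 95 + 99 + 92 + 92 + 100 + 99 + 97 + 97 + 95 = €1158.

€1158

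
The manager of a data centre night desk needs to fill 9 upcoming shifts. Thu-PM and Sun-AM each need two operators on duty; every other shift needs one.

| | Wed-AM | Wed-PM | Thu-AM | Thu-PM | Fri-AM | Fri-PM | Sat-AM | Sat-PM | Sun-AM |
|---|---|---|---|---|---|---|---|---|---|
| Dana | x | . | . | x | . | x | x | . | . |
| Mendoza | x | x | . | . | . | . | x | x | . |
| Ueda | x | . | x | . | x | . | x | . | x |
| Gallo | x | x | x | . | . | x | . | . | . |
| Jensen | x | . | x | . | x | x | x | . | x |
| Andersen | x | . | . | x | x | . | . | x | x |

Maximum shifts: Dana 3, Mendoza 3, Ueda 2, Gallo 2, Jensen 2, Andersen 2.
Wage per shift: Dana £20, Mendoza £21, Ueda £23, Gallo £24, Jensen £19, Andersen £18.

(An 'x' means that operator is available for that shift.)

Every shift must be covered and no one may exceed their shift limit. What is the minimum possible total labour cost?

Thu-PM can only be covered by Dana and Andersen, so that assignment is forced.
Picking the cheapest available operator for each shift independently would cost £207, but that ignores the shift limits.
An optimal schedule: Wed-AM→Mendoza, Wed-PM→Mendoza, Thu-AM→Jensen, Thu-PM→Andersen+Dana, Fri-AM→Andersen, Fri-PM→Dana, Sat-AM→Dana, Sat-PM→Mendoza, Sun-AM→Jensen+Ueda.
Total: 21 + 21 + 19 + 18 + 20 + 18 + 20 + 20 + 21 + 19 + 23 = £220.

£220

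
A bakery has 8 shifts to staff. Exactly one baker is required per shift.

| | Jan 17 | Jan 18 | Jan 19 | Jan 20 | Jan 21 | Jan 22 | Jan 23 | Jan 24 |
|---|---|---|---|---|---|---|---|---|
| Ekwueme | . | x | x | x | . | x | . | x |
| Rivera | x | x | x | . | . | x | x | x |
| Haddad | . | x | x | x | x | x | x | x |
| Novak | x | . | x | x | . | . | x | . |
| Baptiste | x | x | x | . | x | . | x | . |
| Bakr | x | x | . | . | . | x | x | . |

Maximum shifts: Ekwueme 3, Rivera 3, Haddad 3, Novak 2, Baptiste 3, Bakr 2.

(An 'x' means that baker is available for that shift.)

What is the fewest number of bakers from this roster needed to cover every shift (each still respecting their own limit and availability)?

8 slots to fill and no one can take more than 3, so at least ⌈8/3⌉ = 3 bakers are needed.
Ekwueme, Rivera, and Haddad alone can cover everything: Jan 17→Rivera, Jan 18→Ekwueme, Jan 19→Ekwueme, Jan 20→Ekwueme, Jan 21→Haddad, Jan 22→Rivera, Jan 23→Rivera, Jan 24→Haddad.

3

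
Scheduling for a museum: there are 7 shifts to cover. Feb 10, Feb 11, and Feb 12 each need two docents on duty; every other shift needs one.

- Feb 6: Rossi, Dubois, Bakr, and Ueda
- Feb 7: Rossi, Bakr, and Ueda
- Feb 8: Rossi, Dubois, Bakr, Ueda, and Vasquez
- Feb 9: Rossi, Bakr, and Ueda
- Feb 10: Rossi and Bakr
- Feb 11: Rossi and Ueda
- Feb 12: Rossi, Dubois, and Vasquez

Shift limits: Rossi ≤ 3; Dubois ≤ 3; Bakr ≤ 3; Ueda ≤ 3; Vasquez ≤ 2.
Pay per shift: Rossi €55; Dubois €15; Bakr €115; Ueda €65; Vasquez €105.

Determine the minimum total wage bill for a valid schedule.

€520

Feb 10 can only be covered by Rossi and Bakr, so that assignment is forced.
Feb 11 can only be covered by Rossi and Ueda, so that assignment is forced.
Picking the cheapest available docent for each shift independently would cost €500, but that ignores the shift limits.
An optimal schedule: Feb 6→Dubois, Feb 7→Ueda, Feb 8→Dubois, Feb 9→Ueda, Feb 10→Rossi+Bakr, Feb 11→Rossi+Ueda, Feb 12→Dubois+Rossi.
Total: 15 + 65 + 15 + 65 + 55 + 115 + 55 + 65 + 15 + 55 = €520.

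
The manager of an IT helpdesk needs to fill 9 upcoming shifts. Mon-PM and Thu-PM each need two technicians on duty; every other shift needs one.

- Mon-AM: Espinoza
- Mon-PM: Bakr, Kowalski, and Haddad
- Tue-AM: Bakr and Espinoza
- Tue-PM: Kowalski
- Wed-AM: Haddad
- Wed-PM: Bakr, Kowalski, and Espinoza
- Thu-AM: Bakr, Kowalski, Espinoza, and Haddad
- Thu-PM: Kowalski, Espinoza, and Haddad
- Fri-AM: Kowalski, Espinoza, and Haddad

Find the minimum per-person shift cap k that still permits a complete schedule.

With 4 technicians and 11 worker-slots to fill, someone must work at least ⌈11/4⌉ = 3 shifts, so k ≥ 3.
k = 3 works: Mon-AM→Espinoza, Mon-PM→Bakr+Kowalski, Tue-AM→Bakr, Tue-PM→Kowalski, Wed-AM→Haddad, Wed-PM→Bakr, Thu-AM→Haddad, Thu-PM→Kowalski+Espinoza, Fri-AM→Espinoza.
Loads: Bakr 3, Kowalski 3, Espinoza 3, Haddad 2 — all ≤ 3.

3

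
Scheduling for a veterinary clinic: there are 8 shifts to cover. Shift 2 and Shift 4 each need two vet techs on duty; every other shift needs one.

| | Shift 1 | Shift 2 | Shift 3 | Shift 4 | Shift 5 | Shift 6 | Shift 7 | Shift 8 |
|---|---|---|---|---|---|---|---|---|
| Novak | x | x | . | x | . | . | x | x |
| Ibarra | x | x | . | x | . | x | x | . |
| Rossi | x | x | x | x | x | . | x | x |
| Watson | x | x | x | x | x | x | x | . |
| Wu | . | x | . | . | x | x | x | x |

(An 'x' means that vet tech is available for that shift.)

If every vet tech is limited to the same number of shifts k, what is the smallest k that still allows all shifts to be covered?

2

With 5 vet techs and 10 worker-slots to fill, someone must work at least ⌈10/5⌉ = 2 shifts, so k ≥ 2.
k = 2 works: Shift 1→Novak, Shift 2→Watson+Wu, Shift 3→Rossi, Shift 4→Ibarra+Watson, Shift 5→Rossi, Shift 6→Ibarra, Shift 7→Wu, Shift 8→Novak.
Loads: Novak 2, Ibarra 2, Rossi 2, Watson 2, Wu 2 — all ≤ 2.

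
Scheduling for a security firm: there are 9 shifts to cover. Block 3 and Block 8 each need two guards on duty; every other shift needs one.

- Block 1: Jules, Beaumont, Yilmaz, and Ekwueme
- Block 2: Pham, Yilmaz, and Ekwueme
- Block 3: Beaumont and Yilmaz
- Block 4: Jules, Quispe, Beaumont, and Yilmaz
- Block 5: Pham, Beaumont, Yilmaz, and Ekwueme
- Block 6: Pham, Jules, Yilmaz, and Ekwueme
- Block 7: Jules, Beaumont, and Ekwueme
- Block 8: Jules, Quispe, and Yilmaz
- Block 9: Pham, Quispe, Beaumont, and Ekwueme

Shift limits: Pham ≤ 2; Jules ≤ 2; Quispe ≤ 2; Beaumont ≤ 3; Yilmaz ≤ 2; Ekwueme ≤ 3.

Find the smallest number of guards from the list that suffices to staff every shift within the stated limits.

5

11 slots to fill and no one can take more than 3, so at least ⌈11/3⌉ = 4 guards are needed.
Any 4 guards together have capacity at most 3+3+2+2 = 10 < 11 slots, so 4 can never suffice.
Pham, Jules, Quispe, Beaumont, and Yilmaz alone can cover everything: Block 1→Jules, Block 2→Pham, Block 3→Beaumont+Yilmaz, Block 4→Beaumont, Block 5→Beaumont, Block 6→Pham, Block 7→Jules, Block 8→Quispe+Yilmaz, Block 9→Quispe.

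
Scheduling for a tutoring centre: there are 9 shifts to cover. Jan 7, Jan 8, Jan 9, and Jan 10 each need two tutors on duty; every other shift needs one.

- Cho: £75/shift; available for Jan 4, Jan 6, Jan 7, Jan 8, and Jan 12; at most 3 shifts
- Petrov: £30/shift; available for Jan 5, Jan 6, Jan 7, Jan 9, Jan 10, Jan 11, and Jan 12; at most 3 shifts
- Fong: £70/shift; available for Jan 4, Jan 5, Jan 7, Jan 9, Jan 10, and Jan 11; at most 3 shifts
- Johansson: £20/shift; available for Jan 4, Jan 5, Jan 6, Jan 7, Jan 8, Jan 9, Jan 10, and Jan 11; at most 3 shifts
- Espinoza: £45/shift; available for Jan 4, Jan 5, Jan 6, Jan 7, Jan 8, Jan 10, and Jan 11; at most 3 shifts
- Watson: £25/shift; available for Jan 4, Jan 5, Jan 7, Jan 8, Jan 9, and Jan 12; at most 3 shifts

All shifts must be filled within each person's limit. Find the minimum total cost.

Picking the cheapest available tutor for each shift independently would cost £290, but that ignores the shift limits.
An optimal schedule: Jan 4→Johansson, Jan 5→Watson, Jan 6→Johansson, Jan 7→Petrov+Espinoza, Jan 8→Watson+Espinoza, Jan 9→Petrov+Fong, Jan 10→Petrov+Espinoza, Jan 11→Johansson, Jan 12→Watson.
Total: 20 + 25 + 20 + 30 + 45 + 25 + 45 + 30 + 70 + 30 + 45 + 20 + 25 = £430.

£430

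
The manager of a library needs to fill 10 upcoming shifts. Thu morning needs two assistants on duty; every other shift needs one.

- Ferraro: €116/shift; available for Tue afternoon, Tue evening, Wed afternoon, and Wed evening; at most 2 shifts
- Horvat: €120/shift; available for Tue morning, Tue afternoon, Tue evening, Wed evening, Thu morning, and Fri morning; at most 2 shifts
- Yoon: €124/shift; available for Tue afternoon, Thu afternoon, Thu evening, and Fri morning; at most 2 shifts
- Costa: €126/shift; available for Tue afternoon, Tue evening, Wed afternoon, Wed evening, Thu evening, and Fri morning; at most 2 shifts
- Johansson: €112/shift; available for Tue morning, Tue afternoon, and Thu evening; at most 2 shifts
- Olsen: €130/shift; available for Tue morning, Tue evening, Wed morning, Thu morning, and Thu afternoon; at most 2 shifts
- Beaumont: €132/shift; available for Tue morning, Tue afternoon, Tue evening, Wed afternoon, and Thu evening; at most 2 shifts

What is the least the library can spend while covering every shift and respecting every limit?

€1330

Wed morning can only be covered by Olsen, so that assignment is forced.
Thu morning can only be covered by Horvat and Olsen, so that assignment is forced.
Picking the cheapest available assistant for each shift independently would cost €1308, but that ignores the shift limits.
An optimal schedule: Tue morning→Johansson, Tue afternoon→Yoon, Tue evening→Costa, Wed morning→Olsen, Wed afternoon→Ferraro, Wed evening→Ferraro, Thu morning→Horvat+Olsen, Thu afternoon→Yoon, Thu evening→Johansson, Fri morning→Horvat.
Total: 112 + 124 + 126 + 130 + 116 + 116 + 120 + 130 + 124 + 112 + 120 = €1330.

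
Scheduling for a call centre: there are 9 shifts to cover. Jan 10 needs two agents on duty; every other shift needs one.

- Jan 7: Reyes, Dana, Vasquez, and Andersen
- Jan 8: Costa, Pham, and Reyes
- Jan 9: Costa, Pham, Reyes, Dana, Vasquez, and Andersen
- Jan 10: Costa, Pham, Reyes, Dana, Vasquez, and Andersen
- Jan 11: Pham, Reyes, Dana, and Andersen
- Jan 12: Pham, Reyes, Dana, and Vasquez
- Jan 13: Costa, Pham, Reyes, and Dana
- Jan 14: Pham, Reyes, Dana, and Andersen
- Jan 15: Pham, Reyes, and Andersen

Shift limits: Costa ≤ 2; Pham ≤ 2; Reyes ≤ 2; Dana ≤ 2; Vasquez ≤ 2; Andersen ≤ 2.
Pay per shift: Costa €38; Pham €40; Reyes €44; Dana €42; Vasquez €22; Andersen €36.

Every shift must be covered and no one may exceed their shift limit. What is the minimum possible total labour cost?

Picking the cheapest available agent for each shift independently would cost €308, but that ignores the shift limits.
An optimal schedule: Jan 7→Vasquez, Jan 8→Costa, Jan 9→Dana, Jan 10→Pham+Dana, Jan 11→Andersen, Jan 12→Vasquez, Jan 13→Costa, Jan 14→Pham, Jan 15→Andersen.
Total: 22 + 38 + 42 + 40 + 42 + 36 + 22 + 38 + 40 + 36 = €356.

€356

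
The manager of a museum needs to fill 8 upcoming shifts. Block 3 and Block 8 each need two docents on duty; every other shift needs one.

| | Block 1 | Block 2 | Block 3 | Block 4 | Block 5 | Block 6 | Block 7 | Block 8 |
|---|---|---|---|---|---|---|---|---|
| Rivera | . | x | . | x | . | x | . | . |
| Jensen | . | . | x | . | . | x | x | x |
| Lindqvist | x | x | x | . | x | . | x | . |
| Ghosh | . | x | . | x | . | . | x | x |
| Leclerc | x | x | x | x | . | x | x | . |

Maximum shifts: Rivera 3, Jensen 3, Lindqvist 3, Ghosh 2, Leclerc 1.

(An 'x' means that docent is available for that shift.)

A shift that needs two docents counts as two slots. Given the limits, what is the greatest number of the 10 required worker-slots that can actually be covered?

10

Total capacity across all docents is 3+3+3+2+1 = 12, and 10 slots are needed, so at most 10 can be filled.
An assignment achieving 10: Block 1→Lindqvist, Block 2→Rivera, Block 3→Jensen+Lindqvist, Block 4→Rivera, Block 5→Lindqvist, Block 6→Rivera, Block 7→Jensen, Block 8→Jensen+Ghosh.
Loads: Rivera 3/3, Jensen 3/3, Lindqvist 3/3, Ghosh 1/2, Leclerc 0/1.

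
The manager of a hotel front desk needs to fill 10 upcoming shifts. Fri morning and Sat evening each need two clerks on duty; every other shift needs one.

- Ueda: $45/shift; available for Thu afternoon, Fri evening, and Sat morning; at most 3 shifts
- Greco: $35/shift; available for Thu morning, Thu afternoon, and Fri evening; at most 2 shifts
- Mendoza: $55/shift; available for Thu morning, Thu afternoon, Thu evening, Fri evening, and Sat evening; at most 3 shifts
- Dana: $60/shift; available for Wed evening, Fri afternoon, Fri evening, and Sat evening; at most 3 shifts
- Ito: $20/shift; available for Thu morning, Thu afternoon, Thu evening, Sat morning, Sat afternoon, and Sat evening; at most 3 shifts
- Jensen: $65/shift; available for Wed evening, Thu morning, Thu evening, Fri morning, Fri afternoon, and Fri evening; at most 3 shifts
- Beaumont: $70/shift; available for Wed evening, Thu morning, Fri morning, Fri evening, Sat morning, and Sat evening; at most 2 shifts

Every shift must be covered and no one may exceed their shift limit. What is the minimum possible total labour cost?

Fri morning can only be covered by Jensen and Beaumont, so that assignment is forced.
Sat afternoon can only be covered by Ito, so that assignment is forced.
Picking the cheapest available clerk for each shift independently would cost $465, but that ignores the shift limits.
An optimal schedule: Wed evening→Dana, Thu morning→Greco, Thu afternoon→Greco, Thu evening→Ito, Fri morning→Jensen+Beaumont, Fri afternoon→Dana, Fri evening→Ueda, Sat morning→Ueda, Sat afternoon→Ito, Sat evening→Ito+Mendoza.
Total: 60 + 35 + 35 + 20 + 65 + 70 + 60 + 45 + 45 + 20 + 20 + 55 = $530.

$530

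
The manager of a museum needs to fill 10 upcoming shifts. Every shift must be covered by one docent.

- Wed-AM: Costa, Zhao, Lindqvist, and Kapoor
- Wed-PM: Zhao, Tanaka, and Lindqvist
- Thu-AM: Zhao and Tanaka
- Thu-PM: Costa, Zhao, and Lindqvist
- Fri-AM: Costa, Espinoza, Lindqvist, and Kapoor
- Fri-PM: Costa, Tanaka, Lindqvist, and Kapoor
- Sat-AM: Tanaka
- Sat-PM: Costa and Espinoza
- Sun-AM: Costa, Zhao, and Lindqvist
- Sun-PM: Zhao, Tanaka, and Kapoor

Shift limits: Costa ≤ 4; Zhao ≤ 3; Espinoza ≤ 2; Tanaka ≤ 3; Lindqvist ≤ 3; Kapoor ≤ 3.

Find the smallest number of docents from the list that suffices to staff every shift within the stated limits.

3

10 slots to fill and no one can take more than 4, so at least ⌈10/4⌉ = 3 docents are needed.
Costa, Zhao, and Tanaka alone can cover everything: Wed-AM→Costa, Wed-PM→Zhao, Thu-AM→Zhao, Thu-PM→Costa, Fri-AM→Costa, Fri-PM→Tanaka, Sat-AM→Tanaka, Sat-PM→Costa, Sun-AM→Zhao, Sun-PM→Tanaka.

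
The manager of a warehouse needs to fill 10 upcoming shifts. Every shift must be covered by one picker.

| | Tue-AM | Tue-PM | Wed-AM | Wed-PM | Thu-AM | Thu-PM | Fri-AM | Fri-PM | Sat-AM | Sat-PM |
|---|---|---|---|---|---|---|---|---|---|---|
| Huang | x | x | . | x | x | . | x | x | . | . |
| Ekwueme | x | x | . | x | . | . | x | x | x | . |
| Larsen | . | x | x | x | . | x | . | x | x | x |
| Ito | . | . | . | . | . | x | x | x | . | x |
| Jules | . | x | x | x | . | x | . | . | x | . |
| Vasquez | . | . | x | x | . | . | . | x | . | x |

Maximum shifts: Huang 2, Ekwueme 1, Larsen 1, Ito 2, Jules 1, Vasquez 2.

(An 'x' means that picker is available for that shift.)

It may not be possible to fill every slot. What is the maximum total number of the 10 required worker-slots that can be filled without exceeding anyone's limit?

9

Total capacity across all pickers is 2+1+1+2+1+2 = 9, and 10 slots are needed, so at most 9 can be filled.
An assignment achieving 9: Tue-AM→Huang, Wed-AM→Larsen, Wed-PM→Vasquez, Thu-AM→Huang, Thu-PM→Ito, Fri-AM→Ekwueme, Fri-PM→Vasquez, Sat-AM→Jules, Sat-PM→Ito.
Loads: Huang 2/2, Ekwueme 1/1, Larsen 1/1, Ito 2/2, Jules 1/1, Vasquez 2/2.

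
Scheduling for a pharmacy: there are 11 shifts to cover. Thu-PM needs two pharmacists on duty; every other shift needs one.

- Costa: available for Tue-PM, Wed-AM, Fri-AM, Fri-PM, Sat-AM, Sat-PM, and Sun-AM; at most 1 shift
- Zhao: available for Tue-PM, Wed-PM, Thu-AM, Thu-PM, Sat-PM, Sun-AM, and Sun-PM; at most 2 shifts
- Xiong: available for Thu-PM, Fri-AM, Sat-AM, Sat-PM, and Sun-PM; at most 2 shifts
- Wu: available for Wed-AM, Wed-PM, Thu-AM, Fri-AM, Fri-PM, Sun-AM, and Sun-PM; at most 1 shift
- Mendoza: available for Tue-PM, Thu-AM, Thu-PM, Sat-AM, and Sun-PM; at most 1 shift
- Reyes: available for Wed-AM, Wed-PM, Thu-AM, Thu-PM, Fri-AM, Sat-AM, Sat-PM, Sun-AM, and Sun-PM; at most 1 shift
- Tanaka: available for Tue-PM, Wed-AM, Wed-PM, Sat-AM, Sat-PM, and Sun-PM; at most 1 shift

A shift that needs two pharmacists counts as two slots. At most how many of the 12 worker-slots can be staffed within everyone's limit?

9

Total capacity across all pharmacists is 1+2+2+1+1+1+1 = 9, and 12 slots are needed, so at most 9 can be filled.
An assignment achieving 9: Tue-PM→Zhao, Wed-AM→Wu, Wed-PM→Zhao, Thu-AM→Mendoza, Thu-PM→Xiong+Reyes, Fri-AM→Xiong, Fri-PM→Costa, Sat-AM→Tanaka.
Loads: Costa 1/1, Zhao 2/2, Xiong 2/2, Wu 1/1, Mendoza 1/1, Reyes 1/1, Tanaka 1/1.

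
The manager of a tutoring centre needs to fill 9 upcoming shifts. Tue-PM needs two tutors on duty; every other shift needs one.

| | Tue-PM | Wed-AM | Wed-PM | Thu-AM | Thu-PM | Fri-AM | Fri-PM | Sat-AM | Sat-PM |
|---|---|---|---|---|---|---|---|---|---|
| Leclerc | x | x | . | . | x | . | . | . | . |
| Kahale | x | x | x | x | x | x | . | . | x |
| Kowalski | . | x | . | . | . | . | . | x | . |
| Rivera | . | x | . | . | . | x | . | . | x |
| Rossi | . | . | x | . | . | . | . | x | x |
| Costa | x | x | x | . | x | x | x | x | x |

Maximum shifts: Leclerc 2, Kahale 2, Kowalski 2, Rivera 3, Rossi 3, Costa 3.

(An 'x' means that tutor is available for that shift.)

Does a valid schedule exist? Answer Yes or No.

Yes

Thu-AM can only be covered by Kahale, so that assignment is forced.
Fri-PM can only be covered by Costa, so that assignment is forced.
One valid schedule: Tue-PM→Leclerc+Kahale, Wed-AM→Kowalski, Wed-PM→Rossi, Thu-AM→Kahale, Thu-PM→Leclerc, Fri-AM→Rivera, Fri-PM→Costa, Sat-AM→Kowalski, Sat-PM→Rivera.
Loads: Leclerc 2/2, Kahale 2/2, Kowalski 2/2, Rivera 2/3, Rossi 1/3, Costa 1/3 — all within limits.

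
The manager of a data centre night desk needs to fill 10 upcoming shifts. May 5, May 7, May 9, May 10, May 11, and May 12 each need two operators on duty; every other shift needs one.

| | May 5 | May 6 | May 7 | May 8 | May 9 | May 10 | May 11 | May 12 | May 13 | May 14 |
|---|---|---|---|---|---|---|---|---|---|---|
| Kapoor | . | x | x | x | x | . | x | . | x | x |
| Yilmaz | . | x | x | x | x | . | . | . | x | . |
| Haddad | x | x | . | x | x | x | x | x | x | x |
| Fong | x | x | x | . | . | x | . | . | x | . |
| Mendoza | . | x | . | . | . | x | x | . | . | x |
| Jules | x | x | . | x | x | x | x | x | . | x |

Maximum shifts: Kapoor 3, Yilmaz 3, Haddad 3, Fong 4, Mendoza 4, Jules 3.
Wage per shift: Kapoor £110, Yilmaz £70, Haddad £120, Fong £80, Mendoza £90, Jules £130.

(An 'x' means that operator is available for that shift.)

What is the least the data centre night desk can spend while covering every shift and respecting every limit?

May 12 can only be covered by Haddad and Jules, so that assignment is forced.
Picking the cheapest available operator for each shift independently would cost £1450, but that ignores the shift limits.
An optimal schedule: May 5→Fong+Haddad, May 6→Mendoza, May 7→Yilmaz+Fong, May 8→Yilmaz, May 9→Yilmaz+Kapoor, May 10→Fong+Mendoza, May 11→Mendoza+Kapoor, May 12→Haddad+Jules, May 13→Fong, May 14→Mendoza.
Total: 80 + 120 + 90 + 70 + 80 + 70 + 70 + 110 + 80 + 90 + 90 + 110 + 120 + 130 + 80 + 90 = £1480.

£1480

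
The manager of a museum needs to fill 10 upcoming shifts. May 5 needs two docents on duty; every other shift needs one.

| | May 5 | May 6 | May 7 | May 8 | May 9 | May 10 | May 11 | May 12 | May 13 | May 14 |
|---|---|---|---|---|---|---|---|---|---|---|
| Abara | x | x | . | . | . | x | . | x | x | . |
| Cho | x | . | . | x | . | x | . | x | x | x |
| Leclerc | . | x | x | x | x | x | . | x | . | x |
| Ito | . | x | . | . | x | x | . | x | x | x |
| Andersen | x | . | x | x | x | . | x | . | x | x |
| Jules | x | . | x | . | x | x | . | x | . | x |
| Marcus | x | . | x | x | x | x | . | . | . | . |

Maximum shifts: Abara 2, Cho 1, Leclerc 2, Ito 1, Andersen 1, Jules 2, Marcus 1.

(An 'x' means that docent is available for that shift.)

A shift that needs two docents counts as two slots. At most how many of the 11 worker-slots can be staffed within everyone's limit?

Total capacity across all docents is 2+1+2+1+1+2+1 = 10, and 11 slots are needed, so at most 10 can be filled.
An assignment achieving 10: May 5→Jules+Marcus, May 6→Abara, May 7→Leclerc, May 8→Cho, May 9→Leclerc, May 11→Andersen, May 12→Ito, May 13→Abara, May 14→Jules.
Loads: Abara 2/2, Cho 1/1, Leclerc 2/2, Ito 1/1, Andersen 1/1, Jules 2/2, Marcus 1/1.

10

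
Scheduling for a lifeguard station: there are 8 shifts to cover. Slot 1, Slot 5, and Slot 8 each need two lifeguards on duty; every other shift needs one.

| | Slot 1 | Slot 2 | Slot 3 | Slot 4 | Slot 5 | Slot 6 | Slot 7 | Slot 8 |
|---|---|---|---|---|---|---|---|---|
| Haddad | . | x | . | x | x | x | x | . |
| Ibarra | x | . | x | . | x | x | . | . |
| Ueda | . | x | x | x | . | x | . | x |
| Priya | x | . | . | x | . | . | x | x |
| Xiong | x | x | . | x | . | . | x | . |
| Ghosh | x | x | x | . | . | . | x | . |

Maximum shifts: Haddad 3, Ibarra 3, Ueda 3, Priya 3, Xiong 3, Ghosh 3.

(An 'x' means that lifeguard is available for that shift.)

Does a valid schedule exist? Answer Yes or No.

Yes

Slot 5 can only be covered by Haddad and Ibarra, so that assignment is forced.
Slot 8 can only be covered by Ueda and Priya, so that assignment is forced.
One valid schedule: Slot 1→Ibarra+Priya, Slot 2→Haddad, Slot 3→Ibarra, Slot 4→Ueda, Slot 5→Haddad+Ibarra, Slot 6→Haddad, Slot 7→Priya, Slot 8→Ueda+Priya.
Loads: Haddad 3/3, Ibarra 3/3, Ueda 2/3, Priya 3/3, Xiong 0/3, Ghosh 0/3 — all within limits.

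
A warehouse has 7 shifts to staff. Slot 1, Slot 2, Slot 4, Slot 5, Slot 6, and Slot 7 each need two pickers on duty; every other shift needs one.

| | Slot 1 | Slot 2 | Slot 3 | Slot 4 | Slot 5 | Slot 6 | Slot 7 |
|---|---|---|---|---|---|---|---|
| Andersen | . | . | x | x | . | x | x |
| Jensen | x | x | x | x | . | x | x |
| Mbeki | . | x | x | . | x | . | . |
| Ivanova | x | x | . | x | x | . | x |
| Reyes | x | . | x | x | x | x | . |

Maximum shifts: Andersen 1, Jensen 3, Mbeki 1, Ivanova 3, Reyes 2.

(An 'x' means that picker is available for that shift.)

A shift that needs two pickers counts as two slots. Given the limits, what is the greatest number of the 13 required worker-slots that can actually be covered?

10

Total capacity across all pickers is 1+3+1+3+2 = 10, and 13 slots are needed, so at most 10 can be filled.
An assignment achieving 10: Slot 1→Jensen+Ivanova, Slot 2→Jensen+Mbeki, Slot 3→Reyes, Slot 5→Ivanova+Reyes, Slot 6→Andersen+Jensen, Slot 7→Ivanova.
Loads: Andersen 1/1, Jensen 3/3, Mbeki 1/1, Ivanova 3/3, Reyes 2/2.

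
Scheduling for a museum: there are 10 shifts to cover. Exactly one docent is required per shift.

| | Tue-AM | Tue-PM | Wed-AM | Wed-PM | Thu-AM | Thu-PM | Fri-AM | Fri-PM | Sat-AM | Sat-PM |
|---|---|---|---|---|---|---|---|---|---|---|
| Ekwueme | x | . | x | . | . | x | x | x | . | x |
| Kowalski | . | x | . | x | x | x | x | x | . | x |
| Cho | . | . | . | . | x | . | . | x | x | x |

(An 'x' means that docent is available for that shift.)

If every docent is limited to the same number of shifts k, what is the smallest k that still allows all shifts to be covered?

4

With 3 docents and 10 worker-slots to fill, someone must work at least ⌈10/3⌉ = 4 shifts, so k ≥ 4.
k = 4 works: Tue-AM→Ekwueme, Tue-PM→Kowalski, Wed-AM→Ekwueme, Wed-PM→Kowalski, Thu-AM→Kowalski, Thu-PM→Ekwueme, Fri-AM→Ekwueme, Fri-PM→Kowalski, Sat-AM→Cho, Sat-PM→Cho.
Loads: Ekwueme 4, Kowalski 4, Cho 2 — all ≤ 4.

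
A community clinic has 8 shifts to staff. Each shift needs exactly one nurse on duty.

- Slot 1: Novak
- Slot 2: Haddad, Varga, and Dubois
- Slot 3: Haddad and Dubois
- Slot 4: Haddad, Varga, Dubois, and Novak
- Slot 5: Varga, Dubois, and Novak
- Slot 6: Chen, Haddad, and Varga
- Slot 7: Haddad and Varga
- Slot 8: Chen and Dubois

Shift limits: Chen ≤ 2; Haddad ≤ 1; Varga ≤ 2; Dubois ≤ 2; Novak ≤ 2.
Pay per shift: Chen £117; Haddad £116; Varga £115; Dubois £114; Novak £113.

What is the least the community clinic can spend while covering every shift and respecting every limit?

£917

Slot 1 can only be covered by Novak, so that assignment is forced.
Picking the cheapest available nurse for each shift independently would cost £911, but that ignores the shift limits.
An optimal schedule: Slot 1→Novak, Slot 2→Varga, Slot 3→Dubois, Slot 4→Haddad, Slot 5→Novak, Slot 6→Chen, Slot 7→Varga, Slot 8→Dubois.
Total: 113 + 115 + 114 + 116 + 113 + 117 + 115 + 114 = £917.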